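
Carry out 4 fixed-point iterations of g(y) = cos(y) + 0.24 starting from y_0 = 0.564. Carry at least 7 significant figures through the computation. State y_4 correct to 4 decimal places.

0.7799

y_1 = g(0.564000) = 1.085124
y_2 = g(1.085124) = 0.706803
y_3 = g(0.706803) = 1.000442
y_4 = g(1.000442) = 0.779931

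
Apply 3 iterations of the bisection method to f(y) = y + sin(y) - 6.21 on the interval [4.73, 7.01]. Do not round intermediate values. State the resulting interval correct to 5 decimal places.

[6.15500, 6.44000]

f(4.730000) = -2.479845, f(7.010000) = 1.464493 (opposite signs)
step 1: m = 5.870000, f(m) = -0.741529 < 0 → root in [5.870000, 7.010000]
step 2: m = 6.440000, f(m) = 0.386173 > 0 → root in [5.870000, 6.440000]
step 3: m = 6.155000, f(m) = -0.182835 < 0 → root in [6.155000, 6.440000]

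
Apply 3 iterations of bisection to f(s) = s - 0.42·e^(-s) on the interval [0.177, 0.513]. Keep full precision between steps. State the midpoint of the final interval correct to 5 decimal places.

0.32400

f(0.177000) = -0.174868, f(0.513000) = 0.261547 (opposite signs)
step 1: m = 0.345000, f(m) = 0.047547 > 0 → root in [0.177000, 0.345000]
step 2: m = 0.261000, f(m) = -0.062518 < 0 → root in [0.261000, 0.345000]
step 3: m = 0.303000, f(m) = -0.007212 < 0 → root in [0.303000, 0.345000]
Midpoint of [0.303000, 0.345000] = 0.324000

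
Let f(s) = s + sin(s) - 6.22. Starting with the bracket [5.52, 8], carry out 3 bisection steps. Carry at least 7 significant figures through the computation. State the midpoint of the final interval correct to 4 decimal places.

f(5.520000) = -1.391227, f(8.000000) = 2.769358 (opposite signs)
step 1: m = 6.760000, f(m) = 0.998951 > 0 → root in [5.520000, 6.760000]
step 2: m = 6.140000, f(m) = -0.222697 < 0 → root in [6.140000, 6.760000]
step 3: m = 6.450000, f(m) = 0.396042 > 0 → root in [6.140000, 6.450000]
Midpoint of [6.140000, 6.450000] = 6.295000

6.2950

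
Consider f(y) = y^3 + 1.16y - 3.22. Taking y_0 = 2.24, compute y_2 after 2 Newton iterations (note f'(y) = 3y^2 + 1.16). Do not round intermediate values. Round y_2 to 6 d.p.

y_0 = 2.240000: f = 10.617824, f' = 16.212800 → y_1 = 2.240000 - (10.617824)/(16.212800) = 1.585096
y_1 = 1.585096: f = 2.601313, f' = 8.697590 → y_2 = 1.585096 - (2.601313)/(8.697590) = 1.286012

1.286012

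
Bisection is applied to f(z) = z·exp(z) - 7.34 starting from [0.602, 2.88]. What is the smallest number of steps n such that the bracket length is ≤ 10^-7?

Initial width b − a = 2.88 − 0.602 = 2.278000.
After n steps the width is (b−a)/2^n; need (b−a)/2^n ≤ 10^-7.
So n ≥ log₂(2.278000/10^-7) = log₂(22780000.0000) ≈ 24.4413.
Hence n = 25.

25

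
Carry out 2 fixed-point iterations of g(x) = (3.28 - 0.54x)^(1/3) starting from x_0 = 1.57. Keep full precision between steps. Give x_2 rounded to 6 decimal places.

x_1 = g(1.570000) = 1.344827
x_2 = g(1.344827) = 1.366874

1.366874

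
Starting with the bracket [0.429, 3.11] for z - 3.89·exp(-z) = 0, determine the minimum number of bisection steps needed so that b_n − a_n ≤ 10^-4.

15

Initial width b − a = 3.11 − 0.429 = 2.681000.
After n steps the width is (b−a)/2^n; need (b−a)/2^n ≤ 10^-4.
So n ≥ log₂(2.681000/10^-4) = log₂(26810.0000) ≈ 14.7105.
Hence n = 15.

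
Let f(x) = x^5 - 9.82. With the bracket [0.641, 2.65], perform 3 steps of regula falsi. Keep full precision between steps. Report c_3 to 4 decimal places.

1.0473

f(0.641000) = -9.711784, f(2.650000) = 120.866092
step 1: c = 0.790420, f(c) = -9.511475 < 0 → new bracket [0.790420, 2.650000]
step 2: c = 0.926083, f(c) = -9.138840 < 0 → new bracket [0.926083, 2.650000]
step 3: c = 1.047267, f(c) = -8.560240 < 0 → new bracket [1.047267, 2.650000]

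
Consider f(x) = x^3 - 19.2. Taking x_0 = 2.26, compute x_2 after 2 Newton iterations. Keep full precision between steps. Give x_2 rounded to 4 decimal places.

2.6801

Newton update: x ← x − f(x)/f'(x).
f'(x) = 3x^2
x_0 = 2.260000: f = -7.656824, f' = 15.322800 → x_1 = 2.260000 - (-7.656824)/(15.322800) = 2.759701
x_1 = 2.759701: f = 1.817752, f' = 22.847855 → x_2 = 2.759701 - (1.817752)/(22.847855) = 2.680142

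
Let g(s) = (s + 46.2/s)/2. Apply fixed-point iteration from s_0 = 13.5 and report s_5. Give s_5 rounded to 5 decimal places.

6.79706

s_1 = g(13.500000) = 8.461111
s_2 = g(8.461111) = 6.960693
s_3 = g(6.960693) = 6.798982
s_4 = g(6.798982) = 6.797058
s_5 = g(6.797058) = 6.797058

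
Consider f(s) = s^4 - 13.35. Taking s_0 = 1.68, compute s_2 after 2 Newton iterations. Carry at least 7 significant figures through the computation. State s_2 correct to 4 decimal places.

1.9135

Newton update: s ← s − f(s)/f'(s).
f'(s) = 4s^3
s_0 = 1.680000: f = -5.384058, f' = 18.966528 → s_1 = 1.680000 - (-5.384058)/(18.966528) = 1.963872
s_1 = 1.963872: f = 1.524841, f' = 30.296973 → s_2 = 1.963872 - (1.524841)/(30.296973) = 1.913542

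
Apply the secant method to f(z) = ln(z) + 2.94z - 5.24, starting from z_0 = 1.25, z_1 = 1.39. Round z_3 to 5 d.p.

1.61845

f(z_0) = -1.341856, f(z_1) = -0.824096
z_2 = 1.390000 - (-0.824096)·(1.390000 - 1.250000)/(-0.824096 - (-1.341856)) = 1.612832; f(z_2) = -0.020283
z_3 = 1.612832 - (-0.020283)·(1.612832 - 1.390000)/(-0.020283 - (-0.824096)) = 1.618455; f(z_3) = -0.000272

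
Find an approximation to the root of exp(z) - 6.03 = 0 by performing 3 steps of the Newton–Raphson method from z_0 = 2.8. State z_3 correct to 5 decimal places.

f'(z) = exp(z)
z_0 = 2.800000: f = 10.414647, f' = 16.444647 → z_1 = 2.800000 - (10.414647)/(16.444647) = 2.166685
z_1 = 2.166685: f = 2.699296, f' = 8.729296 → z_2 = 2.166685 - (2.699296)/(8.729296) = 1.857462
z_2 = 1.857462: f = 0.377454, f' = 6.407454 → z_3 = 1.857462 - (0.377454)/(6.407454) = 1.798553

1.79855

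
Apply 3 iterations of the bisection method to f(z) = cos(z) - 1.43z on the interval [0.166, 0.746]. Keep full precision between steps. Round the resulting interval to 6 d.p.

f(0.166000) = 0.748874, f(0.746000) = -0.332370 (opposite signs)
step 1: m = 0.456000, f(m) = 0.245741 > 0 → root in [0.456000, 0.746000]
step 2: m = 0.601000, f(m) = -0.034659 < 0 → root in [0.456000, 0.601000]
step 3: m = 0.528500, f(m) = 0.107809 > 0 → root in [0.528500, 0.601000]

[0.528500, 0.601000]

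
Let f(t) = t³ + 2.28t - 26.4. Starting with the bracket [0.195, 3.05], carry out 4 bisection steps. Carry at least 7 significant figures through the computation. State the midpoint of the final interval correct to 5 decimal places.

f(0.195000) = -25.947985, f(3.050000) = 8.926625 (opposite signs)
step 1: m = 1.622500, f(m) = -18.429459 < 0 → root in [1.622500, 3.050000]
step 2: m = 2.336250, f(m) = -8.321948 < 0 → root in [2.336250, 3.050000]
step 3: m = 2.693125, f(m) = -0.726649 < 0 → root in [2.693125, 3.050000]
step 4: m = 2.871562, f(m) = 3.825697 > 0 → root in [2.693125, 2.871562]
Midpoint of [2.693125, 2.871562] = 2.782344

2.78234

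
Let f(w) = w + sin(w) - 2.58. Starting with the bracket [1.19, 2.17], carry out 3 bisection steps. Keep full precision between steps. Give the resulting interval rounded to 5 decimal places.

f(1.190000) = -0.461631, f(2.170000) = 0.415785 (opposite signs)
step 1: m = 1.680000, f(m) = 0.094043 > 0 → root in [1.190000, 1.680000]
step 2: m = 1.435000, f(m) = -0.154206 < 0 → root in [1.435000, 1.680000]
step 3: m = 1.557500, f(m) = -0.022588 < 0 → root in [1.557500, 1.680000]

[1.55750, 1.68000]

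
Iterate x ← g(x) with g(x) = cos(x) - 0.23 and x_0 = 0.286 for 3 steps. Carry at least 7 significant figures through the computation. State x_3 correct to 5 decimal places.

x_1 = g(0.286000) = 0.729380
x_2 = g(0.729380) = 0.515588
x_3 = g(0.515588) = 0.640003

0.64000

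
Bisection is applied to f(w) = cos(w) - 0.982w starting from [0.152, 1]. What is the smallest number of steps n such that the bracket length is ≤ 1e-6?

20

Initial width b − a = 1 − 0.152 = 0.848000.
After n steps the width is (b−a)/2^n; need (b−a)/2^n ≤ 1e-6.
So n ≥ log₂(0.848000/1e-6) = log₂(848000.0000) ≈ 19.6937.
Hence n = 20.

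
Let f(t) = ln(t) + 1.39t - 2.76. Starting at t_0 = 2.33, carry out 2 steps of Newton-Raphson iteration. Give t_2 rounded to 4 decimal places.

1.6328

f'(t) = 1/t + 1.39
t_0 = 2.330000: f = 1.324568, f' = 1.819185 → t_1 = 2.330000 - (1.324568)/(1.819185) = 1.601889
t_1 = 1.601889: f = -0.062191, f' = 2.014263 → t_2 = 1.601889 - (-0.062191)/(2.014263) = 1.632764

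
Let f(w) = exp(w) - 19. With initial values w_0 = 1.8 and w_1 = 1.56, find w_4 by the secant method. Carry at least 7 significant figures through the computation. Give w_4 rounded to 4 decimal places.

2.5235

f(w_0) = -12.950353, f(w_1) = -14.241179
w_2 = 1.560000 - (-14.241179)·(1.560000 - 1.800000)/(-14.241179 - (-12.950353)) = 4.207826; f(w_2) = 48.210249
w_3 = 4.207826 - (48.210249)·(4.207826 - 1.560000)/(48.210249 - (-14.241179)) = 2.163800; f(w_3) = -10.295851
w_4 = 2.163800 - (-10.295851)·(2.163800 - 4.207826)/(-10.295851 - (48.210249)) = 2.523506; f(w_4) = -6.527756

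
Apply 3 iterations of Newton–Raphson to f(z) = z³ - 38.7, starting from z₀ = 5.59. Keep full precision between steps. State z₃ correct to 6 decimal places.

f'(z) = 3z²
z_0 = 5.590000: f = 135.976879, f' = 93.744300 → z_1 = 5.590000 - (135.976879)/(93.744300) = 4.139492
z_1 = 4.139492: f = 32.231814, f' = 51.406176 → z_2 = 4.139492 - (32.231814)/(51.406176) = 3.512489
z_2 = 3.512489: f = 4.635611, f' = 37.012737 → z_3 = 3.512489 - (4.635611)/(37.012737) = 3.387245

3.387245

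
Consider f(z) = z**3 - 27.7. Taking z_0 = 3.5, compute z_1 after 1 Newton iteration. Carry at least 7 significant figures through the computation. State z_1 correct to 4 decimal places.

Newton update: z ← z − f(z)/f'(z).
f'(z) = 3z**2
z_0 = 3.500000: f = 15.175000, f' = 36.750000 → z_1 = 3.500000 - (15.175000)/(36.750000) = 3.087075

3.0871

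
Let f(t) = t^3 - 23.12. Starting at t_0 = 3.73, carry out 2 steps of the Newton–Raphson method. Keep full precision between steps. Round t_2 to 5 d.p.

2.86065

f'(t) = 3t^2
t_0 = 3.730000: f = 28.775117, f' = 41.738700 → t_1 = 3.730000 - (28.775117)/(41.738700) = 3.040589
t_1 = 3.040589: f = 4.990798, f' = 27.735545 → t_2 = 3.040589 - (4.990798)/(27.735545) = 2.860647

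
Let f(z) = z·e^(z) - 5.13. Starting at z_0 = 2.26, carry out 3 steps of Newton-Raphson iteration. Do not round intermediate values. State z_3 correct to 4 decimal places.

1.3467

Newton update: z ← z − f(z)/f'(z).
f'(z) = (z + 1)·e^(z)
z_0 = 2.260000: f = 16.527782, f' = 31.240871 → z_1 = 2.260000 - (16.527782)/(31.240871) = 1.730956
z_1 = 1.730956: f = 4.643069, f' = 15.419120 → z_2 = 1.730956 - (4.643069)/(15.419120) = 1.429832
z_2 = 1.429832: f = 0.843837, f' = 10.151836 → z_3 = 1.429832 - (0.843837)/(10.151836) = 1.346711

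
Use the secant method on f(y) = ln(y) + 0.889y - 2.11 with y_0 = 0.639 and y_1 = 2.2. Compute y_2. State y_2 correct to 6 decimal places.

f(y_0) = -1.989780, f(y_1) = 0.634257
y_2 = 2.200000 - (0.634257)·(2.200000 - 0.639000)/(0.634257 - (-1.989780)) = 1.822690; f(y_2) = 0.110685

1.822690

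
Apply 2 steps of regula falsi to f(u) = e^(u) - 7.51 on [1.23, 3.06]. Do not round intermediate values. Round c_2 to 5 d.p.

1.85044

False-position update: c = (a·f(b) − b·f(a))/(f(b) − f(a)); replace the endpoint whose sign matches f(c).
f(1.230000) = -4.088770, f(3.060000) = 13.817557
step 1: c = 1.647866, f(c) = -2.314119 < 0 → new bracket [1.647866, 3.060000]
step 2: c = 1.850439, f(c) = -1.147385 < 0 → new bracket [1.850439, 3.060000]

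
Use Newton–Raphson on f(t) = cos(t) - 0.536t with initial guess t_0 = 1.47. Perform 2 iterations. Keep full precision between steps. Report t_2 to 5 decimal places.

f'(t) = -sin(t) - 0.536
t_0 = 1.470000: f = -0.687294, f' = -1.530924 → t_1 = 1.470000 - (-0.687294)/(-1.530924) = 1.021059
t_1 = 1.021059: f = -0.024825, f' = -1.388662 → t_2 = 1.021059 - (-0.024825)/(-1.388662) = 1.003183

1.00318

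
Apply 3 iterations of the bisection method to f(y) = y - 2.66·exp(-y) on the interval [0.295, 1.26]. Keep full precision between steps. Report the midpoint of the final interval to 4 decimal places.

f(0.295000) = -1.685454, f(1.260000) = 0.505480 (opposite signs)
step 1: m = 0.777500, f(m) = -0.444912 < 0 → root in [0.777500, 1.260000]
step 2: m = 1.018750, f(m) = 0.058368 > 0 → root in [0.777500, 1.018750]
step 3: m = 0.898125, f(m) = -0.185380 < 0 → root in [0.898125, 1.018750]
Midpoint of [0.898125, 1.018750] = 0.958438

0.9584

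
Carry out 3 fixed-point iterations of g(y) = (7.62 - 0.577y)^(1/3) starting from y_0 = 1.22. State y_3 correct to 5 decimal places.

y_1 = g(1.220000) = 1.905254
y_2 = g(1.905254) = 1.868232
y_3 = g(1.868232) = 1.870269

1.87027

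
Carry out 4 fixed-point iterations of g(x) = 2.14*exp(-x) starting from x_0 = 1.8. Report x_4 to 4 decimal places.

x_1 = g(1.800000) = 0.353740
x_2 = g(0.353740) = 1.502404
x_3 = g(1.502404) = 0.476352
x_4 = g(0.476352) = 1.329036

1.3290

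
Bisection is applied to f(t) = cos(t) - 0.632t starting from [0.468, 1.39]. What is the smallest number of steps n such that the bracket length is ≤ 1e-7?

Initial width b − a = 1.39 − 0.468 = 0.922000.
After n steps the width is (b−a)/2^n; need (b−a)/2^n ≤ 1e-7.
So n ≥ log₂(0.922000/1e-7) = log₂(9220000.0000) ≈ 23.1363.
Hence n = 24.

24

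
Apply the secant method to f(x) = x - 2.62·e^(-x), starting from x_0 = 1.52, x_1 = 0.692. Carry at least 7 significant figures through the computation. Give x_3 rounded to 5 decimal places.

0.98444

Secant update: x_(k+1) = x_k − f(x_k)·(x_k − x_(k-1))/(f(x_k) − f(x_(k-1))).
f(x_0) = 0.946975, f(x_1) = -0.619504
x_2 = 0.692000 - (-0.619504)·(0.692000 - 1.520000)/(-0.619504 - (0.946975)) = 1.019454; f(x_2) = 0.074179
x_3 = 1.019454 - (0.074179)·(1.019454 - 0.692000)/(0.074179 - (-0.619504)) = 0.984438; f(x_3) = 0.005476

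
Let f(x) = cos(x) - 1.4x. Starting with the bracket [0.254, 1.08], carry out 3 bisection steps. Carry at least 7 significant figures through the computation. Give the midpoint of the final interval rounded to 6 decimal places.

0.615375

f(0.254000) = 0.612315, f(1.080000) = -1.040672 (opposite signs)
step 1: m = 0.667000, f(m) = -0.148119 < 0 → root in [0.254000, 0.667000]
step 2: m = 0.460500, f(m) = 0.251130 > 0 → root in [0.460500, 0.667000]
step 3: m = 0.563750, f(m) = 0.056007 > 0 → root in [0.563750, 0.667000]
Midpoint of [0.563750, 0.667000] = 0.615375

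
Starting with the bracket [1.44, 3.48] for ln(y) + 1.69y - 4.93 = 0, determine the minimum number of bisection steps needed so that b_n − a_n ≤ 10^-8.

Initial width b − a = 3.48 − 1.44 = 2.040000.
After n steps the width is (b−a)/2^n; need (b−a)/2^n ≤ 10^-8.
So n ≥ log₂(2.040000/10^-8) = log₂(204000000.0000) ≈ 27.6040.
Hence n = 28.

28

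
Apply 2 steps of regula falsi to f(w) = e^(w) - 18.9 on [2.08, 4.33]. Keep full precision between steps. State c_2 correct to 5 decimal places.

False-position update: c = (a·f(b) − b·f(a))/(f(b) − f(a)); replace the endpoint whose sign matches f(c).
f(2.080000) = -10.895531, f(4.330000) = 57.044287
step 1: c = 2.440833, f(c) = -7.417395 < 0 → new bracket [2.440833, 4.330000]
step 2: c = 2.658214, f(c) = -4.629228 < 0 → new bracket [2.658214, 4.330000]

2.65821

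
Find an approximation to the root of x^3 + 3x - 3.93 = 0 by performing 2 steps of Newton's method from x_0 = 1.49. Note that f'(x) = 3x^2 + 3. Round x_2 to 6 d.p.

0.993423

Newton update: x ← x − f(x)/f'(x).
x_0 = 1.490000: f = 3.847949, f' = 9.660300 → x_1 = 1.490000 - (3.847949)/(9.660300) = 1.091674
x_1 = 1.091674: f = 0.646027, f' = 6.575256 → x_2 = 1.091674 - (0.646027)/(6.575256) = 0.993423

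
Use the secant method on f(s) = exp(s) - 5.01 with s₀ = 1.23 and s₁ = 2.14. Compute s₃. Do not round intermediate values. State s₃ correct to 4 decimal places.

1.5878

f(s_0) = -1.588770, f(s_1) = 3.489438
s_2 = 2.140000 - (3.489438)·(2.140000 - 1.230000)/(3.489438 - (-1.588770)) = 1.514703; f(s_2) = -0.461930
s_3 = 1.514703 - (-0.461930)·(1.514703 - 2.140000)/(-0.461930 - (3.489438)) = 1.587803; f(s_3) = -0.117015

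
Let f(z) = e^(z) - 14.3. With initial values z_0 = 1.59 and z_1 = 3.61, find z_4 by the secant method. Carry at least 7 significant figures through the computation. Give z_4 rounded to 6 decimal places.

f(z_0) = -9.396251, f(z_1) = 22.666053
z_2 = 3.610000 - (22.666053)·(3.610000 - 1.590000)/(22.666053 - (-9.396251)) = 2.181986; f(z_2) = -5.436110
z_3 = 2.181986 - (-5.436110)·(2.181986 - 3.610000)/(-5.436110 - (22.666053)) = 2.458222; f(z_3) = -2.615979
z_4 = 2.458222 - (-2.615979)·(2.458222 - 2.181986)/(-2.615979 - (-5.436110)) = 2.714462; f(z_4) = 0.796480

2.714462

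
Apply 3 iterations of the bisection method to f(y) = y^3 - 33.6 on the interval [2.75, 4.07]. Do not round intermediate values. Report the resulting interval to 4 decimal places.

f(2.750000) = -12.803125, f(4.070000) = 33.819143 (opposite signs)
step 1: m = 3.410000, f(m) = 6.051821 > 0 → root in [2.750000, 3.410000]
step 2: m = 3.080000, f(m) = -4.381888 < 0 → root in [3.080000, 3.410000]
step 3: m = 3.245000, f(m) = 0.569931 > 0 → root in [3.080000, 3.245000]

[3.0800, 3.2450]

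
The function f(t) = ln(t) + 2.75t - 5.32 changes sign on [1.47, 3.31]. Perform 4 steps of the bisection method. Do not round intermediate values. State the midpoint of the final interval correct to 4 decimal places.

1.7575

f(1.470000) = -0.892238, f(3.310000) = 4.979448 (opposite signs)
step 1: m = 2.390000, f(m) = 2.123793 > 0 → root in [1.470000, 2.390000]
step 2: m = 1.930000, f(m) = 0.645020 > 0 → root in [1.470000, 1.930000]
step 3: m = 1.700000, f(m) = -0.114372 < 0 → root in [1.700000, 1.930000]
step 4: m = 1.815000, f(m) = 0.267335 > 0 → root in [1.700000, 1.815000]
Midpoint of [1.700000, 1.815000] = 1.757500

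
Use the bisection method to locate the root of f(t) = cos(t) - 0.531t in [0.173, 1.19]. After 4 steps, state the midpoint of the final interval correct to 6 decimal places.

f(0.173000) = 0.893210, f(1.190000) = -0.260230 (opposite signs)
step 1: m = 0.681500, f(m) = 0.414752 > 0 → root in [0.681500, 1.190000]
step 2: m = 0.935750, f(m) = 0.096332 > 0 → root in [0.935750, 1.190000]
step 3: m = 1.062875, f(m) = -0.078025 < 0 → root in [0.935750, 1.062875]
step 4: m = 0.999313, f(m) = 0.010246 > 0 → root in [0.999313, 1.062875]
Midpoint of [0.999313, 1.062875] = 1.031094

1.031094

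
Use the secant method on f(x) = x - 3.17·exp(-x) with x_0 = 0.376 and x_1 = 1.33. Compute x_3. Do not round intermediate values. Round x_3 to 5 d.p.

f(x_0) = -1.800529, f(x_1) = 0.491607
x_2 = 1.330000 - (0.491607)·(1.330000 - 0.376000)/(0.491607 - (-1.800529)) = 1.125390; f(x_2) = 0.096644
x_3 = 1.125390 - (0.096644)·(1.125390 - 1.330000)/(0.096644 - (0.491607)) = 1.075324; f(x_3) = -0.006239

1.07532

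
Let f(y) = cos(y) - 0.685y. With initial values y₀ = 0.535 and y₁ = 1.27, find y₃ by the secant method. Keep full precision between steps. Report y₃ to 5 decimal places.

0.90172

f(y_0) = 0.493794, f(y_1) = -0.573669
y_2 = 1.270000 - (-0.573669)·(1.270000 - 0.535000)/(-0.573669 - (0.493794)) = 0.875001; f(y_2) = 0.041621
y_3 = 0.875001 - (0.041621)·(0.875001 - 1.270000)/(0.041621 - (-0.573669)) = 0.901720; f(y_3) = 0.002583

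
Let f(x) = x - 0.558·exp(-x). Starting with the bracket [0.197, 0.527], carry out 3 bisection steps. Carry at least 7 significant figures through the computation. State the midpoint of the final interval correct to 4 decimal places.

f(0.197000) = -0.261224, f(0.527000) = 0.197572 (opposite signs)
step 1: m = 0.362000, f(m) = -0.026526 < 0 → root in [0.362000, 0.527000]
step 2: m = 0.444500, f(m) = 0.086741 > 0 → root in [0.362000, 0.444500]
step 3: m = 0.403250, f(m) = 0.030425 > 0 → root in [0.362000, 0.403250]
Midpoint of [0.362000, 0.403250] = 0.382625

0.3826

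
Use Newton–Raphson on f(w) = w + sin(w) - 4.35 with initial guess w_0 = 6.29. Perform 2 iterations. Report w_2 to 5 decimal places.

5.22499

f'(w) = 1 + cos(w)
w_0 = 6.290000: f = 1.946815, f' = 1.999977 → w_1 = 6.290000 - (1.946815)/(1.999977) = 5.316581
w_1 = 5.316581: f = 0.143620, f' = 1.568098 → w_2 = 5.316581 - (0.143620)/(1.568098) = 5.224993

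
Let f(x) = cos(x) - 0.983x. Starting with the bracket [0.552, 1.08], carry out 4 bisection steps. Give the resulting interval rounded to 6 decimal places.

f(0.552000) = 0.308861, f(1.080000) = -0.590312 (opposite signs)
step 1: m = 0.816000, f(m) = -0.116988 < 0 → root in [0.552000, 0.816000]
step 2: m = 0.684000, f(m) = 0.102679 > 0 → root in [0.684000, 0.816000]
step 3: m = 0.750000, f(m) = -0.005561 < 0 → root in [0.684000, 0.750000]
step 4: m = 0.717000, f(m) = 0.048969 > 0 → root in [0.717000, 0.750000]

[0.717000, 0.750000]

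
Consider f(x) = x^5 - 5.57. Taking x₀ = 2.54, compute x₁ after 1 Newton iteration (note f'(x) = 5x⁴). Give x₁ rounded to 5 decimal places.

x_0 = 2.540000: f = 100.152782, f' = 208.115713 → x_1 = 2.540000 - (100.152782)/(208.115713) = 2.058764

2.05876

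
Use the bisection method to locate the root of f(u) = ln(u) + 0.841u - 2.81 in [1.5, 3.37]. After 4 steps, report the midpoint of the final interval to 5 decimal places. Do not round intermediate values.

f(1.500000) = -1.143035, f(3.370000) = 1.239083 (opposite signs)
step 1: m = 2.435000, f(m) = 0.127782 > 0 → root in [1.500000, 2.435000]
step 2: m = 1.967500, f(m) = -0.478569 < 0 → root in [1.967500, 2.435000]
step 3: m = 2.201250, f(m) = -0.169723 < 0 → root in [2.201250, 2.435000]
step 4: m = 2.318125, f(m) = -0.019698 < 0 → root in [2.318125, 2.435000]
Midpoint of [2.318125, 2.435000] = 2.376563

2.37656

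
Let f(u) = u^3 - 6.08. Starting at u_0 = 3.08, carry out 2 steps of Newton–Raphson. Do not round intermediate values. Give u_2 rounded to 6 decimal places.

1.905672

f'(u) = 3u^2
u_0 = 3.080000: f = 23.138112, f' = 28.459200 → u_1 = 3.080000 - (23.138112)/(28.459200) = 2.266973
u_1 = 2.266973: f = 5.570344, f' = 15.417493 → u_2 = 2.266973 - (5.570344)/(15.417493) = 1.905672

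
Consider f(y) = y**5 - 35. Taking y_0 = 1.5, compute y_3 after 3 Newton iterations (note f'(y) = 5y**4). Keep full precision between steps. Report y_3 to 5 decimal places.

2.06518

Newton update: y ← y − f(y)/f'(y).
y_0 = 1.500000: f = -27.406250, f' = 25.312500 → y_1 = 1.500000 - (-27.406250)/(25.312500) = 2.582716
y_1 = 2.582716: f = 79.916742, f' = 222.472661 → y_2 = 2.582716 - (79.916742)/(222.472661) = 2.223496
y_2 = 2.223496: f = 19.347718, f' = 122.212339 → y_3 = 2.223496 - (19.347718)/(122.212339) = 2.065183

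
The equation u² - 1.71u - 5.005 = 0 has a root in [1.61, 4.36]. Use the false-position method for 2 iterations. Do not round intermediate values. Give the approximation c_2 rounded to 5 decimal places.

False-position update: c = (a·f(b) − b·f(a))/(f(b) − f(a)); replace the endpoint whose sign matches f(c).
f(1.610000) = -5.166000, f(4.360000) = 6.549000
step 1: c = 2.822676, f(c) = -1.864276 < 0 → new bracket [2.822676, 4.360000]
step 2: c = 3.163328, f(c) = -0.407648 < 0 → new bracket [3.163328, 4.360000]

3.16333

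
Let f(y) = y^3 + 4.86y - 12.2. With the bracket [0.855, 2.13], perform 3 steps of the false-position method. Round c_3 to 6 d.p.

1.621176

f(0.855000) = -7.419674, f(2.130000) = 7.815397
step 1: c = 1.475941, f(c) = -1.811731 < 0 → new bracket [1.475941, 2.130000]
step 2: c = 1.599029, f(c) = -0.340176 < 0 → new bracket [1.599029, 2.130000]
step 3: c = 1.621176, f(c) = -0.060292 < 0 → new bracket [1.621176, 2.130000]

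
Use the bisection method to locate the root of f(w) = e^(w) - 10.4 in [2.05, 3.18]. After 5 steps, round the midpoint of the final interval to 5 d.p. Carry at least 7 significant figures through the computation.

f(2.050000) = -2.632099, f(3.180000) = 13.646754 (opposite signs)
step 1: m = 2.615000, f(m) = 3.267216 > 0 → root in [2.050000, 2.615000]
step 2: m = 2.332500, f(m) = -0.096331 < 0 → root in [2.332500, 2.615000]
step 3: m = 2.473750, f(m) = 1.466864 > 0 → root in [2.332500, 2.473750]
step 4: m = 2.403125, f(m) = 0.657678 > 0 → root in [2.332500, 2.403125]
step 5: m = 2.367813, f(m) = 0.274017 > 0 → root in [2.332500, 2.367813]
Midpoint of [2.332500, 2.367813] = 2.350156

2.35016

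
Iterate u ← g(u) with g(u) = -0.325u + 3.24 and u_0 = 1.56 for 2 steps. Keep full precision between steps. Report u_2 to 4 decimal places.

2.3518

u_1 = g(1.560000) = 2.733000
u_2 = g(2.733000) = 2.351775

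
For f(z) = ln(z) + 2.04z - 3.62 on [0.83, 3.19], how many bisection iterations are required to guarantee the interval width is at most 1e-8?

28

Initial width b − a = 3.19 − 0.83 = 2.360000.
After n steps the width is (b−a)/2^n; need (b−a)/2^n ≤ 1e-8.
So n ≥ log₂(2.360000/1e-8) = log₂(236000000.0000) ≈ 27.8142.
Hence n = 28.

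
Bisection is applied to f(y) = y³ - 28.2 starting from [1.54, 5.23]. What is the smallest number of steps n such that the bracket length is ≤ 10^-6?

Initial width b − a = 5.23 − 1.54 = 3.690000.
After n steps the width is (b−a)/2^n; need (b−a)/2^n ≤ 10^-6.
So n ≥ log₂(3.690000/10^-6) = log₂(3690000.0000) ≈ 21.8152.
Hence n = 22.

22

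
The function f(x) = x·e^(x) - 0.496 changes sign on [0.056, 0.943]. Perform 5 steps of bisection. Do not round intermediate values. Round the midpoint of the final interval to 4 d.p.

0.3470

f(0.056000) = -0.436775, f(0.943000) = 1.925316 (opposite signs)
step 1: m = 0.499500, f(m) = 0.327125 > 0 → root in [0.056000, 0.499500]
step 2: m = 0.277750, f(m) = -0.129327 < 0 → root in [0.277750, 0.499500]
step 3: m = 0.388625, f(m) = 0.077203 > 0 → root in [0.277750, 0.388625]
step 4: m = 0.333187, f(m) = -0.031067 < 0 → root in [0.333187, 0.388625]
step 5: m = 0.360906, f(m) = 0.021767 > 0 → root in [0.333187, 0.360906]
Midpoint of [0.333187, 0.360906] = 0.347047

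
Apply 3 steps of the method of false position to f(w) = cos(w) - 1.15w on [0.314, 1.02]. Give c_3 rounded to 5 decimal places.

0.67740

False-position update: c = (a·f(b) − b·f(a))/(f(b) − f(a)); replace the endpoint whose sign matches f(c).
f(0.314000) = 0.590006, f(1.020000) = -0.649634
step 1: c = 0.650020, f(c) = 0.048548 > 0 → new bracket [0.650020, 1.020000]
step 2: c = 0.675747, f(c) = 0.003131 > 0 → new bracket [0.675747, 1.020000]
step 3: c = 0.677398, f(c) = 0.000198 > 0 → new bracket [0.677398, 1.020000]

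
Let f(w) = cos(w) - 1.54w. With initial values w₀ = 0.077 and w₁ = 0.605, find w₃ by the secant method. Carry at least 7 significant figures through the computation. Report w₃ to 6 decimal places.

0.552613

f(w_0) = 0.878457, f(w_1) = -0.109198
w_2 = 0.605000 - (-0.109198)·(0.605000 - 0.077000)/(-0.109198 - (0.878457)) = 0.546623; f(w_2) = 0.012486
w_3 = 0.546623 - (0.012486)·(0.546623 - 0.605000)/(0.012486 - (-0.109198)) = 0.552613; f(w_3) = 0.000132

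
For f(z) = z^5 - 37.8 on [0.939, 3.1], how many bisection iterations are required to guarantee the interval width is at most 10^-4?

15

Initial width b − a = 3.1 − 0.939 = 2.161000.
After n steps the width is (b−a)/2^n; need (b−a)/2^n ≤ 10^-4.
So n ≥ log₂(2.161000/10^-4) = log₂(21610.0000) ≈ 14.3994.
Hence n = 15.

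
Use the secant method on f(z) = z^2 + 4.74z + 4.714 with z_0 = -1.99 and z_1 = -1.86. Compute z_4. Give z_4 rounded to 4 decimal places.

f(z_0) = -0.758500, f(z_1) = -0.642800
z_2 = -1.860000 - (-0.642800)·(-1.860000 - -1.990000)/(-0.642800 - (-0.758500)) = -1.137753; f(z_2) = 0.615533
z_3 = -1.137753 - (0.615533)·(-1.137753 - -1.860000)/(0.615533 - (-0.642800)) = -1.491051; f(z_3) = -0.130349
z_4 = -1.491051 - (-0.130349)·(-1.491051 - -1.137753)/(-0.130349 - (0.615533)) = -1.429309; f(z_4) = -0.018001

-1.4293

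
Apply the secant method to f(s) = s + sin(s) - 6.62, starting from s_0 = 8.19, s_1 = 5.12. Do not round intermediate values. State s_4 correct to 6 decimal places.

6.452115

Secant update: s_(k+1) = s_k − f(s_k)·(s_k − s_(k-1))/(f(s_k) − f(s_(k-1))).
f(s_0) = 2.514075, f(s_1) = -2.418070
s_2 = 5.120000 - (-2.418070)·(5.120000 - 8.190000)/(-2.418070 - (2.514075)) = 6.625121; f(s_2) = 0.340433
s_3 = 6.625121 - (0.340433)·(6.625121 - 5.120000)/(0.340433 - (-2.418070)) = 6.439371; f(s_3) = -0.025078
s_4 = 6.439371 - (-0.025078)·(6.439371 - 6.625121)/(-0.025078 - (0.340433)) = 6.452115; f(s_4) = 0.000243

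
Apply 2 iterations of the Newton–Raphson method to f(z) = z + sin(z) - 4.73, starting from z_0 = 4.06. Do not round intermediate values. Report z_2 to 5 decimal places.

Newton update: z ← z − f(z)/f'(z).
f'(z) = 1 + cos(z)
z_0 = 4.060000: f = -1.464636, f' = 0.392913 → z_1 = 4.060000 - (-1.464636)/(0.392913) = 7.787629
z_1 = 7.787629: f = 4.055429, f' = 1.066304 → z_2 = 7.787629 - (4.055429)/(1.066304) = 3.984371

3.98437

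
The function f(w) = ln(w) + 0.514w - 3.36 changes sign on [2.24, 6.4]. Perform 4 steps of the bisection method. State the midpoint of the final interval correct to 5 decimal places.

f(2.240000) = -1.402164, f(6.400000) = 1.785898 (opposite signs)
step 1: m = 4.320000, f(m) = 0.323735 > 0 → root in [2.240000, 4.320000]
step 2: m = 3.280000, f(m) = -0.486237 < 0 → root in [3.280000, 4.320000]
step 3: m = 3.800000, f(m) = -0.071799 < 0 → root in [3.800000, 4.320000]
step 4: m = 4.060000, f(m) = 0.128023 > 0 → root in [3.800000, 4.060000]
Midpoint of [3.800000, 4.060000] = 3.930000

3.93000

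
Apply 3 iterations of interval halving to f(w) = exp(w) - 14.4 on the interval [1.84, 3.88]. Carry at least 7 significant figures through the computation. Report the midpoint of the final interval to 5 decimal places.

2.73250

f(1.840000) = -8.103462, f(3.880000) = 34.024215 (opposite signs)
step 1: m = 2.860000, f(m) = 3.061527 > 0 → root in [1.840000, 2.860000]
step 2: m = 2.350000, f(m) = -3.914430 < 0 → root in [2.350000, 2.860000]
step 3: m = 2.605000, f(m) = -0.868775 < 0 → root in [2.605000, 2.860000]
Midpoint of [2.605000, 2.860000] = 2.732500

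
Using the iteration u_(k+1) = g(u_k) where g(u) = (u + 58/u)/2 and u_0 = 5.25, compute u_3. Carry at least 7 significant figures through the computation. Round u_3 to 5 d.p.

7.61579

u_1 = g(5.250000) = 8.148810
u_2 = g(8.148810) = 7.633207
u_3 = g(7.633207) = 7.615793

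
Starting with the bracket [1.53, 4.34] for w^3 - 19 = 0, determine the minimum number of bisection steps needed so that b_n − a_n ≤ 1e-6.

Initial width b − a = 4.34 − 1.53 = 2.810000.
After n steps the width is (b−a)/2^n; need (b−a)/2^n ≤ 1e-6.
So n ≥ log₂(2.810000/1e-6) = log₂(2810000.0000) ≈ 21.4221.
Hence n = 22.

22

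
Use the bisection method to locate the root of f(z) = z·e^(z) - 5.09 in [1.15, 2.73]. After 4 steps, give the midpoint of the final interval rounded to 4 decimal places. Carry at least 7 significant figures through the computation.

f(1.150000) = -1.458078, f(2.730000) = 36.768782 (opposite signs)
step 1: m = 1.940000, f(m) = 8.409977 > 0 → root in [1.150000, 1.940000]
step 2: m = 1.545000, f(m) = 2.152916 > 0 → root in [1.150000, 1.545000]
step 3: m = 1.347500, f(m) = 0.094902 > 0 → root in [1.150000, 1.347500]
step 4: m = 1.248750, f(m) = -0.736879 < 0 → root in [1.248750, 1.347500]
Midpoint of [1.248750, 1.347500] = 1.298125

1.2981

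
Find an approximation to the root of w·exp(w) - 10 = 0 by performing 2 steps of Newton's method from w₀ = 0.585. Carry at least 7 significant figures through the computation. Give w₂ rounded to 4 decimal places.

2.9928

f'(w) = (w + 1)·exp(w)
w_0 = 0.585000: f = -8.949930, f' = 2.845061 → w_1 = 0.585000 - (-8.949930)/(2.845061) = 3.730778
w_1 = 3.730778: f = 145.616583, f' = 197.328143 → w_2 = 3.730778 - (145.616583)/(197.328143) = 2.992837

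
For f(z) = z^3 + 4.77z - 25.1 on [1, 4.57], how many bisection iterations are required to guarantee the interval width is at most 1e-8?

29

Initial width b − a = 4.57 − 1 = 3.570000.
After n steps the width is (b−a)/2^n; need (b−a)/2^n ≤ 1e-8.
So n ≥ log₂(3.570000/1e-8) = log₂(357000000.0000) ≈ 28.4113.
Hence n = 29.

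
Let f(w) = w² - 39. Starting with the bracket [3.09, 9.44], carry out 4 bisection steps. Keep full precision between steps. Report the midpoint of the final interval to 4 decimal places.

6.0666

f(3.090000) = -29.451900, f(9.440000) = 50.113600 (opposite signs)
step 1: m = 6.265000, f(m) = 0.250225 > 0 → root in [3.090000, 6.265000]
step 2: m = 4.677500, f(m) = -17.120994 < 0 → root in [4.677500, 6.265000]
step 3: m = 5.471250, f(m) = -9.065423 < 0 → root in [5.471250, 6.265000]
step 4: m = 5.868125, f(m) = -4.565109 < 0 → root in [5.868125, 6.265000]
Midpoint of [5.868125, 6.265000] = 6.066562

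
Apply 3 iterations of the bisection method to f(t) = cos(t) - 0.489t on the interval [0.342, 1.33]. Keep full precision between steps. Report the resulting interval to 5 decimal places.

f(0.342000) = 0.774848, f(1.330000) = -0.411894 (opposite signs)
step 1: m = 0.836000, f(m) = 0.261632 > 0 → root in [0.836000, 1.330000]
step 2: m = 1.083000, f(m) = -0.060907 < 0 → root in [0.836000, 1.083000]
step 3: m = 0.959500, f(m) = 0.104734 > 0 → root in [0.959500, 1.083000]

[0.95950, 1.08300]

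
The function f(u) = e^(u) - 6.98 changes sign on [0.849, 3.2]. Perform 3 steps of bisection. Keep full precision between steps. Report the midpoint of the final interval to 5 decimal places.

f(0.849000) = -4.642692, f(3.200000) = 17.552530 (opposite signs)
step 1: m = 2.024500, f(m) = 0.592324 > 0 → root in [0.849000, 2.024500]
step 2: m = 1.436750, f(m) = -2.772999 < 0 → root in [1.436750, 2.024500]
step 3: m = 1.730625, f(m) = -1.335820 < 0 → root in [1.730625, 2.024500]
Midpoint of [1.730625, 2.024500] = 1.877563

1.87756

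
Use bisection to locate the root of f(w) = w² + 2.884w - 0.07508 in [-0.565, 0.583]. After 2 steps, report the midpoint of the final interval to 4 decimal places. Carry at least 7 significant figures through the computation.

0.1525

f(-0.565000) = -1.385315, f(0.583000) = 1.946181 (opposite signs)
step 1: m = 0.009000, f(m) = -0.049043 < 0 → root in [0.009000, 0.583000]
step 2: m = 0.296000, f(m) = 0.866200 > 0 → root in [0.009000, 0.296000]
Midpoint of [0.009000, 0.296000] = 0.152500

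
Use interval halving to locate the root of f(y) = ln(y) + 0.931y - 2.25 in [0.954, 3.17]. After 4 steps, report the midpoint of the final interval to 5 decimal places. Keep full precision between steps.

1.85425

f(0.954000) = -1.408918, f(3.170000) = 1.855002 (opposite signs)
step 1: m = 2.062000, f(m) = 0.393398 > 0 → root in [0.954000, 2.062000]
step 2: m = 1.508000, f(m) = -0.435268 < 0 → root in [1.508000, 2.062000]
step 3: m = 1.785000, f(m) = -0.008747 < 0 → root in [1.785000, 2.062000]
step 4: m = 1.923500, f(m) = 0.194925 > 0 → root in [1.785000, 1.923500]
Midpoint of [1.785000, 1.923500] = 1.854250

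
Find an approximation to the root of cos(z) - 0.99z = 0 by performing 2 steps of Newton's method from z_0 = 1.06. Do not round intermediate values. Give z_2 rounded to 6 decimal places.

f'(z) = -sin(z) - 0.99
z_0 = 1.060000: f = -0.560528, f' = -1.862355 → z_1 = 1.060000 - (-0.560528)/(-1.862355) = 0.759022
z_1 = 0.759022: f = -0.025922, f' = -1.678212 → z_2 = 0.759022 - (-0.025922)/(-1.678212) = 0.743576

0.743576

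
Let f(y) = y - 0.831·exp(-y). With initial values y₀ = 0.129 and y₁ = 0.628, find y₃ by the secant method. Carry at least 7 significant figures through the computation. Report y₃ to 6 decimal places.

Secant update: y_(k+1) = y_k − f(y_k)·(y_k − y_(k-1))/(f(y_k) − f(y_(k-1))).
f(y_0) = -0.601427, f(y_1) = 0.184530
y_2 = 0.628000 - (0.184530)·(0.628000 - 0.129000)/(0.184530 - (-0.601427)) = 0.510843; f(y_2) = 0.012251
y_3 = 0.510843 - (0.012251)·(0.510843 - 0.628000)/(0.012251 - (0.184530)) = 0.502511; f(y_3) = -0.000251

0.502511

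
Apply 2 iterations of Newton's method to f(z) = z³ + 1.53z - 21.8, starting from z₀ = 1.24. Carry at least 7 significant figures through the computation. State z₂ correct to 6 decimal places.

f'(z) = 3z² + 1.53
z_0 = 1.240000: f = -17.996176, f' = 6.142800 → z_1 = 1.240000 - (-17.996176)/(6.142800) = 4.169637
z_1 = 4.169637: f = 57.072339, f' = 53.687626 → z_2 = 4.169637 - (57.072339)/(53.687626) = 3.106593

3.106593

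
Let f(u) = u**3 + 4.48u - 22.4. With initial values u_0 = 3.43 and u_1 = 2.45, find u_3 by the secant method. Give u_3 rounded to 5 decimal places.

Secant update: u_(k+1) = u_k − f(u_k)·(u_k − u_(k-1))/(f(u_k) − f(u_(k-1))).
f(u_0) = 33.320007, f(u_1) = 3.282125
u_2 = 2.450000 - (3.282125)·(2.450000 - 3.430000)/(3.282125 - (33.320007)) = 2.342919; f(u_2) = 0.957194
u_3 = 2.342919 - (0.957194)·(2.342919 - 2.450000)/(0.957194 - (3.282125)) = 2.298833; f(u_3) = 0.047262

2.29883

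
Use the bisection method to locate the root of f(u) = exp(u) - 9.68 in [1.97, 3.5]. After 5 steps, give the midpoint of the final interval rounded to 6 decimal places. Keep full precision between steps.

2.280781

f(1.970000) = -2.509324, f(3.500000) = 23.435452 (opposite signs)
step 1: m = 2.735000, f(m) = 5.729743 > 0 → root in [1.970000, 2.735000]
step 2: m = 2.352500, f(m) = 0.831816 > 0 → root in [1.970000, 2.352500]
step 3: m = 2.161250, f(m) = -0.998017 < 0 → root in [2.161250, 2.352500]
step 4: m = 2.256875, f(m) = -0.126811 < 0 → root in [2.256875, 2.352500]
step 5: m = 2.304688, f(m) = 0.341046 > 0 → root in [2.256875, 2.304688]
Midpoint of [2.256875, 2.304688] = 2.280781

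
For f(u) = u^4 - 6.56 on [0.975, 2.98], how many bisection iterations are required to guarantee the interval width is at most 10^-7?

25

Initial width b − a = 2.98 − 0.975 = 2.005000.
After n steps the width is (b−a)/2^n; need (b−a)/2^n ≤ 10^-7.
So n ≥ log₂(2.005000/10^-7) = log₂(20050000.0000) ≈ 24.2571.
Hence n = 25.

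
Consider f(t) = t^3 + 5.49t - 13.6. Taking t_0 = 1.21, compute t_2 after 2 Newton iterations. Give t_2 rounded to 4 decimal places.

Newton update: t ← t − f(t)/f'(t).
f'(t) = 3t^2 + 5.49
t_0 = 1.210000: f = -5.185539, f' = 9.882300 → t_1 = 1.210000 - (-5.185539)/(9.882300) = 1.734730
t_1 = 1.734730: f = 1.143970, f' = 14.517864 → t_2 = 1.734730 - (1.143970)/(14.517864) = 1.655933

1.6559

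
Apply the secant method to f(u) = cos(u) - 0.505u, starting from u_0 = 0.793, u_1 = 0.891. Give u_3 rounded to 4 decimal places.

f(u_0) = 0.301246, f(u_1) = 0.178680
u_2 = 0.891000 - (0.178680)·(0.891000 - 0.793000)/(0.178680 - (0.301246)) = 1.033866; f(u_2) = -0.010602
u_3 = 1.033866 - (-0.010602)·(1.033866 - 0.891000)/(-0.010602 - (0.178680)) = 1.025864; f(u_3) = 0.000299

1.0259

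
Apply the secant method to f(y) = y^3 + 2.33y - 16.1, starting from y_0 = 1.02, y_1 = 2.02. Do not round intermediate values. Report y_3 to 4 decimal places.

f(y_0) = -12.662192, f(y_1) = -3.150992
y_2 = 2.020000 - (-3.150992)·(2.020000 - 1.020000)/(-3.150992 - (-12.662192)) = 2.351293; f(y_2) = 2.377817
y_3 = 2.351293 - (2.377817)·(2.351293 - 2.020000)/(2.377817 - (-3.150992)) = 2.208811; f(y_3) = -0.177019

2.2088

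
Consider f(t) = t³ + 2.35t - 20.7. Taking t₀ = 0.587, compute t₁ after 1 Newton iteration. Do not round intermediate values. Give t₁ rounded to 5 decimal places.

6.23710

f'(t) = 3t² + 2.35
t_0 = 0.587000: f = -19.118288, f' = 3.383707 → t_1 = 0.587000 - (-19.118288)/(3.383707) = 6.237102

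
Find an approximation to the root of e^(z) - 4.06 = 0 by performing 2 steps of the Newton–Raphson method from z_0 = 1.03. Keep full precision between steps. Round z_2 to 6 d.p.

f'(z) = e^(z)
z_0 = 1.030000: f = -1.258934, f' = 2.801066 → z_1 = 1.030000 - (-1.258934)/(2.801066) = 1.479448
z_1 = 1.479448: f = 0.330523, f' = 4.390523 → z_2 = 1.479448 - (0.330523)/(4.390523) = 1.404167

1.404167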